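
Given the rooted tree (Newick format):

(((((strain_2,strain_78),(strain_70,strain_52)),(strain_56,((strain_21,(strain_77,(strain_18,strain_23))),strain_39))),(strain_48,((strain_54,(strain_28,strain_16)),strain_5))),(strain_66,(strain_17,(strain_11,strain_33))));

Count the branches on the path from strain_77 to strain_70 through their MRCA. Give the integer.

The MRCA of strain_77 and strain_70 is the node subtending (((strain_2,strain_78),(strain_70,strain_52)),(strain_56,((strain_21,(strain_77,(strain_18,strain_23))),strain_39))).
From strain_77 up to that node: 5 branches. From strain_70 up to the same node: 3 branches. Total: 5 + 3 = 8.

8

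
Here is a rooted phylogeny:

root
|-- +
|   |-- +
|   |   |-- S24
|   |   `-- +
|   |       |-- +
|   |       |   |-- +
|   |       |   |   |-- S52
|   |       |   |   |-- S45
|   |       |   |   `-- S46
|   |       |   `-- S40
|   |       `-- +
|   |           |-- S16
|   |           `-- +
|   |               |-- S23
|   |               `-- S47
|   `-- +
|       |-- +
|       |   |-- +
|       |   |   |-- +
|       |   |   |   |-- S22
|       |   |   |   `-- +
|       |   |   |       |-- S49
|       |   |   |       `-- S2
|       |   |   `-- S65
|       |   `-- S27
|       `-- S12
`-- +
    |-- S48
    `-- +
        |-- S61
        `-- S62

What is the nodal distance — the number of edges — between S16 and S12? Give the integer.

The MRCA of S16 and S12 is the node subtending ((S24,(((S52,S45,S46),S40),(S16,(S23,S47)))),((((S22,(S49,S2)),S65),S27),S12)).
From S16 up to that node: 4 branches. From S12 up to the same node: 2 branches. Total: 4 + 2 = 6.

6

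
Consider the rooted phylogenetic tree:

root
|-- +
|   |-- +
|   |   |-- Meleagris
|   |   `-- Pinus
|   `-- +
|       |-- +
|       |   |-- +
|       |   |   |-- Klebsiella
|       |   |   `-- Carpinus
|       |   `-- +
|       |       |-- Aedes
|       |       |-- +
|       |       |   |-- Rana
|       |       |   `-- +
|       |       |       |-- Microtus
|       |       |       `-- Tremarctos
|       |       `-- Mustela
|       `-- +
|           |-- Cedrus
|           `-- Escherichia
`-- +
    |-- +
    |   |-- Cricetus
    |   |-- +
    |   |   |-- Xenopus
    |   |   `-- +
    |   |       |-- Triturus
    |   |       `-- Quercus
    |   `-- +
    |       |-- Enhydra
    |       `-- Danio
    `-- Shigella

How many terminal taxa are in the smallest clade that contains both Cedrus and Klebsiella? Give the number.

The MRCA of Cedrus and Klebsiella is the node subtending (((Klebsiella,Carpinus),(Aedes,(Rana,(Microtus,Tremarctos)),Mustela)),(Cedrus,Escherichia)).
That clade contains 9 terminal taxa: Aedes, Carpinus, Cedrus, Escherichia, Klebsiella, Microtus, Mustela, Rana, Tremarctos.

9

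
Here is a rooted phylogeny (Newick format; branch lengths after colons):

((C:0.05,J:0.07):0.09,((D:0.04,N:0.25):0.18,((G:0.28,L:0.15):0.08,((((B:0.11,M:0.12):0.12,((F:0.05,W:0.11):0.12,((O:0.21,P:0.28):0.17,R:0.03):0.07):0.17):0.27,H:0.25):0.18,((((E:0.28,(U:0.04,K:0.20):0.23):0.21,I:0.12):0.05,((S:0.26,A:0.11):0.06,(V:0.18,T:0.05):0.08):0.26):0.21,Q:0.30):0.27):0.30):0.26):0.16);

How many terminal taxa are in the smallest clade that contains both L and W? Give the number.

The MRCA of L and W is the node subtending ((G,L),((((B,M),((F,W),((O,P),R))),H),((((E,(U,K)),I),((S,A),(V,T))),Q))).
That clade contains 19 terminal taxa: A, B, E, F, G, H, I, K, L, M, O, P, Q, R, S, T, U, V, W.

19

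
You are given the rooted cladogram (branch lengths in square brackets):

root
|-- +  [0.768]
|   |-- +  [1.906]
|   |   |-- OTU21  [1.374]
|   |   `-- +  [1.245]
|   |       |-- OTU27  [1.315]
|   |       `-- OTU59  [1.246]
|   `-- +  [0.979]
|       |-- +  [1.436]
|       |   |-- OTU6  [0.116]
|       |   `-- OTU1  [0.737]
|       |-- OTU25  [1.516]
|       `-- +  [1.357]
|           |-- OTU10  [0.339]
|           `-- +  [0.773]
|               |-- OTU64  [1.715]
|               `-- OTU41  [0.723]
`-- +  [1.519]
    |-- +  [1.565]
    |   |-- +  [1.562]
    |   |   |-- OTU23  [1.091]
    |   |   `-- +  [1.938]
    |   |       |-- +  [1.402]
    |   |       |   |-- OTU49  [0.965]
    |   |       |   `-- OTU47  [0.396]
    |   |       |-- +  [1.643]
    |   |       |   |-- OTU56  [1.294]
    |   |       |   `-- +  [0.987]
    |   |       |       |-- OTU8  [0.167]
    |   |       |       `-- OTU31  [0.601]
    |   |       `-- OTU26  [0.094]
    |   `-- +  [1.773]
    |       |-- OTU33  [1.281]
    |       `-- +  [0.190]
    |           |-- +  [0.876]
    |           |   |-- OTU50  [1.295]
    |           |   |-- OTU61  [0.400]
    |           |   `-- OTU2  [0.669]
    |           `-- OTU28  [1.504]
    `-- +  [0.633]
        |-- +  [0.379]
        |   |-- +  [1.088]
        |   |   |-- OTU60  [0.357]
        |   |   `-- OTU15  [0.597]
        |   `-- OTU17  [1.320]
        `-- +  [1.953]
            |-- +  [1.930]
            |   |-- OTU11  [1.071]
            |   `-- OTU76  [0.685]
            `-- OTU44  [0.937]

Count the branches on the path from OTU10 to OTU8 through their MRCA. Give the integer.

The MRCA of OTU10 and OTU8 is the root of the tree.
From OTU10 up to that node: 4 branches. From OTU8 up to the same node: 7 branches. Total: 4 + 7 = 11.

11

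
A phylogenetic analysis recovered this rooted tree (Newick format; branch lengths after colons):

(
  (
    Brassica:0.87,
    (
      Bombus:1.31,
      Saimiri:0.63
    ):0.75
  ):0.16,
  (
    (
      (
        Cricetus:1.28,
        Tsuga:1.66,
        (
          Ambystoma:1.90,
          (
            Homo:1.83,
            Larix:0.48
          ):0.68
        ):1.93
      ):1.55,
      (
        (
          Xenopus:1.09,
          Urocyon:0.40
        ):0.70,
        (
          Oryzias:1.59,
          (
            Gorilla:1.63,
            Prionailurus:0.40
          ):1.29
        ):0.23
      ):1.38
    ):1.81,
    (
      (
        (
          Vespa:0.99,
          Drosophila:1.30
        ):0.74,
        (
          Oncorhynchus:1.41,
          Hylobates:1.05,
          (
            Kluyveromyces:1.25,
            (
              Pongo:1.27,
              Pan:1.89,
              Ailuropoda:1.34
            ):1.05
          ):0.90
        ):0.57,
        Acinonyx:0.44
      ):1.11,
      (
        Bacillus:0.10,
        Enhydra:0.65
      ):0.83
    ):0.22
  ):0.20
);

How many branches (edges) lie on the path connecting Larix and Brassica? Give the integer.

8

The MRCA of Larix and Brassica is the root of the tree.
From Larix up to that node: 6 branches. From Brassica up to the same node: 2 branches. Total: 6 + 2 = 8.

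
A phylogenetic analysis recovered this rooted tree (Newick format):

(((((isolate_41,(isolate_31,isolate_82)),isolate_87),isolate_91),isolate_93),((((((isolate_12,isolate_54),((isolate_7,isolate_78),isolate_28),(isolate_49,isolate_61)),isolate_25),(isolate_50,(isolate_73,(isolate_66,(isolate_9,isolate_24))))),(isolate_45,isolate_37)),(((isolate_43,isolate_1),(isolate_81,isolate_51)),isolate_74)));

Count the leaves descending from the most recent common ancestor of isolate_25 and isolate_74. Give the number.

20

The MRCA of isolate_25 and isolate_74 is the node subtending ((((((isolate_12,isolate_54),((isolate_7,isolate_78),isolate_28),(isolate_49,isolate_61)),isolate_25),(isolate_50,(isolate_73,(isolate_66,(isolate_9,isolate_24))))),(isolate_45,isolate_37)),(((isolate_43,isolate_1),(isolate_81,isolate_51)),isolate_74)).
That clade contains 20 terminal taxa: isolate_1, isolate_12, isolate_24, isolate_25, isolate_28, isolate_37, isolate_43, isolate_45, isolate_49, isolate_50, isolate_51, isolate_54, isolate_61, isolate_66, isolate_7, isolate_73, isolate_74, isolate_78, isolate_81, isolate_9.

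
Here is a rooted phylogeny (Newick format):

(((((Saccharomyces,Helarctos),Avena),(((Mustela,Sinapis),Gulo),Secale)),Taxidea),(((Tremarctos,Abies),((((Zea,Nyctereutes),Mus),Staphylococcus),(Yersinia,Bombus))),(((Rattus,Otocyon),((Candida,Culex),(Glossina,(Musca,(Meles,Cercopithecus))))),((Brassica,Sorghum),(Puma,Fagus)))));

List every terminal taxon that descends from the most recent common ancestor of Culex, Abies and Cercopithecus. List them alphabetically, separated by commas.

Tracing Culex: it sits inside (Candida,Culex).
Tracing Abies: it sits inside (Tremarctos,Abies).
Tracing Cercopithecus: it sits inside (Meles,Cercopithecus).
The smallest clade enclosing all 3 is (((Tremarctos,Abies),((((Zea,Nyctereutes),Mus),Staphylococcus),(Yersinia,Bombus))),(((Rattus,Otocyon),((Candida,Culex),(Glossina,(Musca,(Meles,Cercopithecus))))),((Brassica,Sorghum),(Puma,Fagus)))); the answer is its 20 terminal taxa in alphabetical order.

Abies, Bombus, Brassica, Candida, Cercopithecus, Culex, Fagus, Glossina, Meles, Mus, Musca, Nyctereutes, Otocyon, Puma, Rattus, Sorghum, Staphylococcus, Tremarctos, Yersinia, Zea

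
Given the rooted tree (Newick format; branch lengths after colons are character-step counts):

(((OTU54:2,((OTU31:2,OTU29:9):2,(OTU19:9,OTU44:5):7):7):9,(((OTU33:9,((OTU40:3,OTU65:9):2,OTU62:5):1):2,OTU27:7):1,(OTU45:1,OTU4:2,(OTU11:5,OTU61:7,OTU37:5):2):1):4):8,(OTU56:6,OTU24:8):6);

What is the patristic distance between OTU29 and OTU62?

40

The path runs OTU29 → … → MRCA → … → OTU62; the MRCA is the node subtending ((OTU54,((OTU31,OTU29),(OTU19,OTU44))),(((OTU33,((OTU40,OTU65),OTU62)),OTU27),(OTU45,OTU4,(OTU11,OTU61,OTU37)))).
Branch lengths along that path: 9 + 2 + 7 + 9 + 4 + 1 + 2 + 1 + 5 = 40.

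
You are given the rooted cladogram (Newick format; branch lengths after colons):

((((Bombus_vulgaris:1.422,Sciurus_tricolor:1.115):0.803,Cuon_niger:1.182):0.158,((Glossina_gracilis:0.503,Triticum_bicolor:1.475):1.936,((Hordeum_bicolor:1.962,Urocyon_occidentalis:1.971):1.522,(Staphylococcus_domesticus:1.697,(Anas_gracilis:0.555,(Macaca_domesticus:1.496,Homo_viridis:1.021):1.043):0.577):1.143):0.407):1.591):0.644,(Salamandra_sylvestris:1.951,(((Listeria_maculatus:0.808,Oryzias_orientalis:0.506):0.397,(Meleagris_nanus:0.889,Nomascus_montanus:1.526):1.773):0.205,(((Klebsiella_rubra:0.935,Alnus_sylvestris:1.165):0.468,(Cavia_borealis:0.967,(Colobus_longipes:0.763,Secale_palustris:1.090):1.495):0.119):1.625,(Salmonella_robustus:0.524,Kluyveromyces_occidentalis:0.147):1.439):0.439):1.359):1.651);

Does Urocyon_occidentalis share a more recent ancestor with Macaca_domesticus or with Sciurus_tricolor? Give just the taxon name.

The MRCA of Urocyon_occidentalis and Macaca_domesticus subtends ((Hordeum_bicolor,Urocyon_occidentalis),(Staphylococcus_domesticus,(Anas_gracilis,(Macaca_domesticus,Homo_viridis)))) (6 taxa).
The MRCA of Urocyon_occidentalis and Sciurus_tricolor subtends (((Bombus_vulgaris,Sciurus_tricolor),Cuon_niger),((Glossina_gracilis,Triticum_bicolor),((Hordeum_bicolor,Urocyon_occidentalis),(Staphylococcus_domesticus,(Anas_gracilis,(Macaca_domesticus,Homo_viridis)))))) (11 taxa).
The first is nested inside the second, so Urocyon_occidentalis shares a more recent common ancestor with Macaca_domesticus.

Macaca_domesticus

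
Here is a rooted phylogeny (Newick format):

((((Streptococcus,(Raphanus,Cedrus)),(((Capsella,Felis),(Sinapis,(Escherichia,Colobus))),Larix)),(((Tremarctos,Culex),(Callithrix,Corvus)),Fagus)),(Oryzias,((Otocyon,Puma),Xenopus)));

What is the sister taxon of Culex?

Culex attaches to the tree at the node subtending (Tremarctos,Culex).
The other lineage descending from that same node — the sister group — is the single tip Tremarctos.

Tremarctos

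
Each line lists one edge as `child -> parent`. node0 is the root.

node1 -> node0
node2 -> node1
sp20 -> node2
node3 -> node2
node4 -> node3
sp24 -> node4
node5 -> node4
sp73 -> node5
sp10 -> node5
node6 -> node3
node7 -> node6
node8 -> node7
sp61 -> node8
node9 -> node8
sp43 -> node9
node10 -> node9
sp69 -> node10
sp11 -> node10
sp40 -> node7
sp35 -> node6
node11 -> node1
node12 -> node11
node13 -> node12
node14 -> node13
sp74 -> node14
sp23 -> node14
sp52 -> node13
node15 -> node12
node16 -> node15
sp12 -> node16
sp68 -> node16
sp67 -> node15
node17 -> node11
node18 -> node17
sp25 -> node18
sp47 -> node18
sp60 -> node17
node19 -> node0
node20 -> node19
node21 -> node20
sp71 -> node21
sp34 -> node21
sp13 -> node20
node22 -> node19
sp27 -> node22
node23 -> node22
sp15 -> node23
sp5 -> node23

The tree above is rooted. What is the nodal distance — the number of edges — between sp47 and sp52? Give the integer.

The MRCA of sp47 and sp52 is the node subtending ((((sp74,sp23),sp52),((sp12,sp68),sp67)),((sp25,sp47),sp60)).
From sp47 up to that node: 3 branches. From sp52 up to the same node: 3 branches. Total: 3 + 3 = 6.

6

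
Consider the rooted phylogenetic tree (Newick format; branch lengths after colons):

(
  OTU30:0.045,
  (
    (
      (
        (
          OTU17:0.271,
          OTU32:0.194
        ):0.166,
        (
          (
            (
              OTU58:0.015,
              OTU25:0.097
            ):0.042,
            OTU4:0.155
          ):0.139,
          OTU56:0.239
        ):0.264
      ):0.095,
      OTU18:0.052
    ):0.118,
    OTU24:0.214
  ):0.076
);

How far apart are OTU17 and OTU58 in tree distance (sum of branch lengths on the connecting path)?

The path runs OTU17 → … → MRCA → … → OTU58; the MRCA is the node subtending ((OTU17,OTU32),(((OTU58,OTU25),OTU4),OTU56)).
Branch lengths along that path: 0.271 + 0.166 + 0.264 + 0.139 + 0.042 + 0.015 = 0.897.

0.897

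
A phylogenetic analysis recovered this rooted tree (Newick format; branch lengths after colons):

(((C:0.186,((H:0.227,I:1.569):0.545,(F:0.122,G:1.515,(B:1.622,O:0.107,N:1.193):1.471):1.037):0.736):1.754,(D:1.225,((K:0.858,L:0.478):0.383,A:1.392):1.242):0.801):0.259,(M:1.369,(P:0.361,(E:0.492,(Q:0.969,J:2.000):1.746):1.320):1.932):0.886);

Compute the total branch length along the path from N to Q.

13.303

The path runs N → … → MRCA → … → Q; the MRCA is the root of the tree.
Branch lengths along that path: 1.193 + 1.471 + 1.037 + 0.736 + 1.754 + 0.259 + 0.886 + 1.932 + 1.320 + 1.746 + 0.969 = 13.303.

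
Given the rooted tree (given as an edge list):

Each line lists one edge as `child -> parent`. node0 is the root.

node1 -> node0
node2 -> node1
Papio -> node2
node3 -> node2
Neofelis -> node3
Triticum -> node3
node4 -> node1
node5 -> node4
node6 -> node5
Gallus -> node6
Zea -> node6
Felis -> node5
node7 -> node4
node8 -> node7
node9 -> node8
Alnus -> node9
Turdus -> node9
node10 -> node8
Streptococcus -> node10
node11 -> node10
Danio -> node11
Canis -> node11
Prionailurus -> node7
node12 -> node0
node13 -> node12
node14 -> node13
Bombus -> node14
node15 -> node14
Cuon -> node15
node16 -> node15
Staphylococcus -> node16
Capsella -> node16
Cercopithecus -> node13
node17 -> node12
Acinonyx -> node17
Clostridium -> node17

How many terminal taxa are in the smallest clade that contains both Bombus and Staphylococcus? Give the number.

The MRCA of Bombus and Staphylococcus is the node subtending (Bombus,(Cuon,(Staphylococcus,Capsella))).
That clade contains 4 terminal taxa: Bombus, Capsella, Cuon, Staphylococcus.

4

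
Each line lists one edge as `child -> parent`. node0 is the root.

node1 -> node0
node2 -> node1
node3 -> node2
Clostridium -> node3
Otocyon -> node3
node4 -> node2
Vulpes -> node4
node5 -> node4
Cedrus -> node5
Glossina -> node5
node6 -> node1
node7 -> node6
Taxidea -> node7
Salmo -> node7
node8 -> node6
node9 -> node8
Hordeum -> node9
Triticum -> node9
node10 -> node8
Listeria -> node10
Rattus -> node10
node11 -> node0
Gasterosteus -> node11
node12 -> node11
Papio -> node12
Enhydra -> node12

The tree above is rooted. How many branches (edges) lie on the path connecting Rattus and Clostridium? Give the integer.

7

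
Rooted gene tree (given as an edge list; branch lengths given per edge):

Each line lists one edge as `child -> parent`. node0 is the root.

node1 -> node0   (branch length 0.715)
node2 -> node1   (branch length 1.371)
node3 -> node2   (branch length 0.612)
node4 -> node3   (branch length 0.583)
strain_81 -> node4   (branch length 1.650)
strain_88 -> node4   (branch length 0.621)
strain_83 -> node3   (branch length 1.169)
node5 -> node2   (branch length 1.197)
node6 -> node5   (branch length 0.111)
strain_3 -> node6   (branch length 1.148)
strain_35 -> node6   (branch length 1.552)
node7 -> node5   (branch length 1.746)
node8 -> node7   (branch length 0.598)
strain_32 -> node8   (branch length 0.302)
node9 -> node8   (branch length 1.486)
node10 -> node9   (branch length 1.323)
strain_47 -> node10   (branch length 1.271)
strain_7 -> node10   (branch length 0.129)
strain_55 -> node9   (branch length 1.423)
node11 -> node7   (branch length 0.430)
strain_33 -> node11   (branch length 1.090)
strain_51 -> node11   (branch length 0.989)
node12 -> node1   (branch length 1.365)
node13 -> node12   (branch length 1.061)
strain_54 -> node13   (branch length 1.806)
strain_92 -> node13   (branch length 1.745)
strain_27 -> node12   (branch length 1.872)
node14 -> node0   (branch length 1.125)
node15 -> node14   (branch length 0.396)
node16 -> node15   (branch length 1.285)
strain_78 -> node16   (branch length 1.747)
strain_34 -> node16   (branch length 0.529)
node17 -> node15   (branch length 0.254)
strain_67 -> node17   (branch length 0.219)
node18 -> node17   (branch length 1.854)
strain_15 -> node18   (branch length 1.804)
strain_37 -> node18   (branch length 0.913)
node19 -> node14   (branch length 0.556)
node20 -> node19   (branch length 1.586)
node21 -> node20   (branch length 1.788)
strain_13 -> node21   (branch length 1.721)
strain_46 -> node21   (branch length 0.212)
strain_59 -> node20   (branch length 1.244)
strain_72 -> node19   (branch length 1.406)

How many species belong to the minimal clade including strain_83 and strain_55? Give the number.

11

The MRCA of strain_83 and strain_55 is the node subtending (((strain_81,strain_88),strain_83),((strain_3,strain_35),((strain_32,((strain_47,strain_7),strain_55)),(strain_33,strain_51)))).
That clade contains 11 terminal taxa: strain_3, strain_32, strain_33, strain_35, strain_47, strain_51, strain_55, strain_7, strain_81, strain_83, strain_88.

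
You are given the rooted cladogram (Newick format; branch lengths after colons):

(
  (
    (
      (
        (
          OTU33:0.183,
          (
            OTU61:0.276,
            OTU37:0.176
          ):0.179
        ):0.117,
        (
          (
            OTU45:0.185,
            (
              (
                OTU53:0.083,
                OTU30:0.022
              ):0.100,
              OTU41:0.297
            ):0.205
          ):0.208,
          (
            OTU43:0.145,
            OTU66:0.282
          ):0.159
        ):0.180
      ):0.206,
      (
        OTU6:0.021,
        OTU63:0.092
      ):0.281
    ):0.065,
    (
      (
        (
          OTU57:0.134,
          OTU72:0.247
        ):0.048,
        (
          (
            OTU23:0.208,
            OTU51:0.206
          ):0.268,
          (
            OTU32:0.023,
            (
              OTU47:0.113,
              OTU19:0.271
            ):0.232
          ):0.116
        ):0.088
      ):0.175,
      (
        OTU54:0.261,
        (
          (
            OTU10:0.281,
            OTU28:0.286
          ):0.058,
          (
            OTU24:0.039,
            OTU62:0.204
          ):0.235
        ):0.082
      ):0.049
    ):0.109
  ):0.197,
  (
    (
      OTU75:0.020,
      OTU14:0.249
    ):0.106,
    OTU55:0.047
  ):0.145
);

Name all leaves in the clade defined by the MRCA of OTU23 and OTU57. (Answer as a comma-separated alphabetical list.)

OTU19, OTU23, OTU32, OTU47, OTU51, OTU57, OTU72

Tracing OTU23: it sits inside (OTU23,OTU51).
Tracing OTU57: it sits inside (OTU57,OTU72).
The smallest clade enclosing both is ((OTU57,OTU72),((OTU23,OTU51),(OTU32,(OTU47,OTU19)))); the answer is its 7 terminal taxa in alphabetical order.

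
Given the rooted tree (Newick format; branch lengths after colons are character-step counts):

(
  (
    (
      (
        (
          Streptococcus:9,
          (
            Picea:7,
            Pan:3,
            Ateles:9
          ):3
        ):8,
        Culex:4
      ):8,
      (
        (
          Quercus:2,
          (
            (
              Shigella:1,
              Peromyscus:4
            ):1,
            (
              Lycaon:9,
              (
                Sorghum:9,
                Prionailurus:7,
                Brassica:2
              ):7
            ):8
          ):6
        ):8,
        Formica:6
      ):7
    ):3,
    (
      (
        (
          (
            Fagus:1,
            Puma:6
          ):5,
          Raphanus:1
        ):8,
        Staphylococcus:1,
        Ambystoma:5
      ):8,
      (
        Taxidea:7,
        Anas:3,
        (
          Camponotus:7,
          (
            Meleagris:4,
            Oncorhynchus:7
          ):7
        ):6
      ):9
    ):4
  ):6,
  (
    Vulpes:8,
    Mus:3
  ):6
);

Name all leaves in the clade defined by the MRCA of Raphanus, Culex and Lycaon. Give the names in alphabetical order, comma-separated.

Ambystoma, Anas, Ateles, Brassica, Camponotus, Culex, Fagus, Formica, Lycaon, Meleagris, Oncorhynchus, Pan, Peromyscus, Picea, Prionailurus, Puma, Quercus, Raphanus, Shigella, Sorghum, Staphylococcus, Streptococcus, Taxidea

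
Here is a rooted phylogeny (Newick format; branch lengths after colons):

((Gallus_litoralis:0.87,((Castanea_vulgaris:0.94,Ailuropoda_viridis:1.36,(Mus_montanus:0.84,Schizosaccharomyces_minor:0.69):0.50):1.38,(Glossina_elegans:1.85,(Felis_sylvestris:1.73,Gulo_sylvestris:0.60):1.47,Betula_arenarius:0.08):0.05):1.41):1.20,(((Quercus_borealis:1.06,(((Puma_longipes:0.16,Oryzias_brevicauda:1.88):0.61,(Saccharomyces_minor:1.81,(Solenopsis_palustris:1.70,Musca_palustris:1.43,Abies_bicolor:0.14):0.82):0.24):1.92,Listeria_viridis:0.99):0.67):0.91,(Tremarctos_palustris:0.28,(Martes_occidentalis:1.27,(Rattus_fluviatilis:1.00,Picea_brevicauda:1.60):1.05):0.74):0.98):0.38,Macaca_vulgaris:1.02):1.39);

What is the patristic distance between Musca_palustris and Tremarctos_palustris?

The path runs Musca_palustris → … → MRCA → … → Tremarctos_palustris; the MRCA is the node subtending ((Quercus_borealis,(((Puma_longipes,Oryzias_brevicauda),(Saccharomyces_minor,(Solenopsis_palustris,Musca_palustris,Abies_bicolor))),Listeria_viridis)),(Tremarctos_palustris,(Martes_occidentalis,(Rattus_fluviatilis,Picea_brevicauda)))).
Branch lengths along that path: 1.43 + 0.82 + 0.24 + 1.92 + 0.67 + 0.91 + 0.98 + 0.28 = 7.25.

7.25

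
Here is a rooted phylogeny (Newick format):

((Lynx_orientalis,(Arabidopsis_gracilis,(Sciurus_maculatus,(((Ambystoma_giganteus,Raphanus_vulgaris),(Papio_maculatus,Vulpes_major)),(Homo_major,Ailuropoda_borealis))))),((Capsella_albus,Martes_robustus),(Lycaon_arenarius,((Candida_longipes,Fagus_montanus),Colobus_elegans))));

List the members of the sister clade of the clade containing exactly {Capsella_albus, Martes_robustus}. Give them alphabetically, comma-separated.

Candida_longipes, Colobus_elegans, Fagus_montanus, Lycaon_arenarius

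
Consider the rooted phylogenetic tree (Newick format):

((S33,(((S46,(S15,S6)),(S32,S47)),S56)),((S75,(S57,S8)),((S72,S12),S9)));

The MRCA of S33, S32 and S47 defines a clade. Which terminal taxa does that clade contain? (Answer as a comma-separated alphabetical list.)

Tracing S33: it sits inside (S33,(((S46,(S15,S6)),(S32,S47)),S56)).
Tracing S32: it sits inside (S32,S47).
Tracing S47: it sits inside (S32,S47).
The smallest clade enclosing all 3 is (S33,(((S46,(S15,S6)),(S32,S47)),S56)); the answer is its 7 terminal taxa in alphabetical order.

S15, S32, S33, S46, S47, S56, S6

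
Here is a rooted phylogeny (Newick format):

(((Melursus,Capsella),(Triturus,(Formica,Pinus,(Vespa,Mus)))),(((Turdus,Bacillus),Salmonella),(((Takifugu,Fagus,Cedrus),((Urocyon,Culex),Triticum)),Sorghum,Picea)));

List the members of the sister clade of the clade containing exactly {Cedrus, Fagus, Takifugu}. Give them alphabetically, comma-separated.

The clade containing exactly {Cedrus, Fagus, Takifugu} attaches to the tree at the node subtending ((Takifugu,Fagus,Cedrus),((Urocyon,Culex),Triticum)).
The other lineage descending from that same node — the sister group — is ((Urocyon,Culex),Triticum); its 3 tips in alphabetical order are the answer.

Culex, Triticum, Urocyon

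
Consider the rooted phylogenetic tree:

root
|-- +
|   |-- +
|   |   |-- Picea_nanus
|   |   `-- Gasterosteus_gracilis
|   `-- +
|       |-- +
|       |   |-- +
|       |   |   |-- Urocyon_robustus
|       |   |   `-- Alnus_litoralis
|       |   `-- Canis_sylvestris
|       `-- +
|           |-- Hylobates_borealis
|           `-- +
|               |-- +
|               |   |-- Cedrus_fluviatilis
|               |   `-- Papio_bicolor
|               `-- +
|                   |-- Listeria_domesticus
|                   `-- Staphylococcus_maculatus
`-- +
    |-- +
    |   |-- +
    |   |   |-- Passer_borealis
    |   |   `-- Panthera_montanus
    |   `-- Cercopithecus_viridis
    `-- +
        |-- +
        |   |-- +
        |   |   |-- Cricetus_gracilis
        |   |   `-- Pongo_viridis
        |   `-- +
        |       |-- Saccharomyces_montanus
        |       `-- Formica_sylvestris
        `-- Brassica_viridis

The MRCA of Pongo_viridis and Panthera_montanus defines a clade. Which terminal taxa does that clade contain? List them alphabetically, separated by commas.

Brassica_viridis, Cercopithecus_viridis, Cricetus_gracilis, Formica_sylvestris, Panthera_montanus, Passer_borealis, Pongo_viridis, Saccharomyces_montanus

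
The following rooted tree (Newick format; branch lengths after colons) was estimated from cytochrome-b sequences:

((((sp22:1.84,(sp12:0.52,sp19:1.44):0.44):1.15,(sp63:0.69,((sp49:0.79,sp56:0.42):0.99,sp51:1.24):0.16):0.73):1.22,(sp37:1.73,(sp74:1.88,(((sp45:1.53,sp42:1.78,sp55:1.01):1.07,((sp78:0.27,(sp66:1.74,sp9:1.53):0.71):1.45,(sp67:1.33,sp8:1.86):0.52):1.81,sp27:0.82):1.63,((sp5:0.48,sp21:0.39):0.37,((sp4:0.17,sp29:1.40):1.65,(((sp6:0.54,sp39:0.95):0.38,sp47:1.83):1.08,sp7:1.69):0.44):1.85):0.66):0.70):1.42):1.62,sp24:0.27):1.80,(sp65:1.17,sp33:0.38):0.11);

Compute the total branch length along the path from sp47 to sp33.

The path runs sp47 → … → MRCA → … → sp33; the MRCA is the root of the tree.
Branch lengths along that path: 1.83 + 1.08 + 0.44 + 1.85 + 0.66 + 0.70 + 1.42 + 1.62 + 1.80 + 0.11 + 0.38 = 11.89.

11.89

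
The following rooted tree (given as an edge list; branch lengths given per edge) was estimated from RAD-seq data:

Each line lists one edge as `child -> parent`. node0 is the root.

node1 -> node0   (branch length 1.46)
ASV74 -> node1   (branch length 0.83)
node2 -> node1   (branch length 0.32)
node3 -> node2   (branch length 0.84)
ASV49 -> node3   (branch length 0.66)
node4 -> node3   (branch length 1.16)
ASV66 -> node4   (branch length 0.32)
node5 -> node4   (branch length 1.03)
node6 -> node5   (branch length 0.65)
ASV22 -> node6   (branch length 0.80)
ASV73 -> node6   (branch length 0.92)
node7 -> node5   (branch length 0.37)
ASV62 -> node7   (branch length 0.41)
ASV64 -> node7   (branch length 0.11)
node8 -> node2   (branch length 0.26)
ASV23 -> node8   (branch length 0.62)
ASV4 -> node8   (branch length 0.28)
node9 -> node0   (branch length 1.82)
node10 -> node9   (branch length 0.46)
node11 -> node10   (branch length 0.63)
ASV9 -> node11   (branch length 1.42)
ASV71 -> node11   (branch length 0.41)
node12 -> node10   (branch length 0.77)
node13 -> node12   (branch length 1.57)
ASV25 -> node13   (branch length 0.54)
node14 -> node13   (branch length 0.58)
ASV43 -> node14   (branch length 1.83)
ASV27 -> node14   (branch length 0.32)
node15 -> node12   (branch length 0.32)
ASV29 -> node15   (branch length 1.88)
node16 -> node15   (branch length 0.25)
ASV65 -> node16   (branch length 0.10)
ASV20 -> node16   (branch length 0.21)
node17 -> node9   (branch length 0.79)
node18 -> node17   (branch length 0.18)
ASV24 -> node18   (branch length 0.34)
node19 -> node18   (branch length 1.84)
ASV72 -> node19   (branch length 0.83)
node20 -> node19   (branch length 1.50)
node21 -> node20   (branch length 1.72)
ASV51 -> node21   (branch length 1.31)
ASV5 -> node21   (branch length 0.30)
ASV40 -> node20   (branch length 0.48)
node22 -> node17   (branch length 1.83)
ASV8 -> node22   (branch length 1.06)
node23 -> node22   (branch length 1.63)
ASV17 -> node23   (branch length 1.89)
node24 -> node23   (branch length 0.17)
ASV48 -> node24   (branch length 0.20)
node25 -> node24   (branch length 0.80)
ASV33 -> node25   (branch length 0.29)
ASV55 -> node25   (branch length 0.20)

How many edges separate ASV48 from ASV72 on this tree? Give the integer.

The MRCA of ASV48 and ASV72 is the node subtending ((ASV24,(ASV72,((ASV51,ASV5),ASV40))),(ASV8,(ASV17,(ASV48,(ASV33,ASV55))))).
From ASV48 up to that node: 4 branches. From ASV72 up to the same node: 3 branches. Total: 4 + 3 = 7.

7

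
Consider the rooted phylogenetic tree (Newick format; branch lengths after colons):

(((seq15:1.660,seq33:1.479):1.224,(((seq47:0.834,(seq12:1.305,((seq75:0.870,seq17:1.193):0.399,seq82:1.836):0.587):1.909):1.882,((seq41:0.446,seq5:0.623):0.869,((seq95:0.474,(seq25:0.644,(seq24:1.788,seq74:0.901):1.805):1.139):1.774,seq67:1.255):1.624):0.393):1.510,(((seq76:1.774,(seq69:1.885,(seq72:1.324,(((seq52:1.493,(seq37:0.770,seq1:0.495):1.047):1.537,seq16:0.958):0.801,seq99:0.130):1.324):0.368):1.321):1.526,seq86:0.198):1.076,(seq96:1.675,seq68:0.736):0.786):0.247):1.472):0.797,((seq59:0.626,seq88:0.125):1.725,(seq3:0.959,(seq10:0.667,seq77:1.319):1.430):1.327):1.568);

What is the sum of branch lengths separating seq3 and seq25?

The path runs seq3 → … → MRCA → … → seq25; the MRCA is the root of the tree.
Branch lengths along that path: 0.959 + 1.327 + 1.568 + 0.797 + 1.472 + 1.510 + 0.393 + 1.624 + 1.774 + 1.139 + 0.644 = 13.207.

13.207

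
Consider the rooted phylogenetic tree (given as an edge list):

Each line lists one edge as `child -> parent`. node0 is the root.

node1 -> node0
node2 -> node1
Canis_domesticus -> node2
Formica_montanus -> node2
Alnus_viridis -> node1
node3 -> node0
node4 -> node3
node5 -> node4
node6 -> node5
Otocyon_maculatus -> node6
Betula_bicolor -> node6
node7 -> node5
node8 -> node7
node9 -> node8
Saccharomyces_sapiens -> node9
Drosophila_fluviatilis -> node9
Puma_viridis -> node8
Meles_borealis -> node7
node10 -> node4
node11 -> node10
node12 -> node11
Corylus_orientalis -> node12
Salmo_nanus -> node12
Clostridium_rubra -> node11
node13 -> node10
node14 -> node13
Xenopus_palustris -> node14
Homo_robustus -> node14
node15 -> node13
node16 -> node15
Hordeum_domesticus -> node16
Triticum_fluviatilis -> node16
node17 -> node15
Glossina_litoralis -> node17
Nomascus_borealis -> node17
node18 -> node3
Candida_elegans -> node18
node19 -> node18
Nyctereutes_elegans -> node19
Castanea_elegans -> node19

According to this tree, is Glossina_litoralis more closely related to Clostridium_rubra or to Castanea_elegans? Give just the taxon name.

Clostridium_rubra

The MRCA of Glossina_litoralis and Clostridium_rubra subtends (((Corylus_orientalis,Salmo_nanus),Clostridium_rubra),((Xenopus_palustris,Homo_robustus),((Hordeum_domesticus,Triticum_fluviatilis),(Glossina_litoralis,Nomascus_borealis)))) (9 taxa).
The MRCA of Glossina_litoralis and Castanea_elegans subtends ((((Otocyon_maculatus,Betula_bicolor),(((Saccharomyces_sapiens,Drosophila_fluviatilis),Puma_viridis),Meles_borealis)),(((Corylus_orientalis,Salmo_nanus),Clostridium_rubra),((Xenopus_palustris,Homo_robustus),((Hordeum_domesticus,Triticum_fluviatilis),(Glossina_litoralis,Nomascus_borealis))))),(Candida_elegans,(Nyctereutes_elegans,Castanea_elegans))) (18 taxa).
The first is nested inside the second, so Glossina_litoralis shares a more recent common ancestor with Clostridium_rubra.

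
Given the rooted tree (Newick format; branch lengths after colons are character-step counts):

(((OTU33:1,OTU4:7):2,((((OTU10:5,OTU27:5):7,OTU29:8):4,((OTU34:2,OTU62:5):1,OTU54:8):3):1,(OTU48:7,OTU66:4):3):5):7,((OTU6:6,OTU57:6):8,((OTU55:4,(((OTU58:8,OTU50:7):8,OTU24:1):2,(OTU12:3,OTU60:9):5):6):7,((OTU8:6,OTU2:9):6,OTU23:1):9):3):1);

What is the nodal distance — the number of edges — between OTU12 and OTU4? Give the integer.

The MRCA of OTU12 and OTU4 is the root of the tree.
From OTU12 up to that node: 6 branches. From OTU4 up to the same node: 3 branches. Total: 6 + 3 = 9.

9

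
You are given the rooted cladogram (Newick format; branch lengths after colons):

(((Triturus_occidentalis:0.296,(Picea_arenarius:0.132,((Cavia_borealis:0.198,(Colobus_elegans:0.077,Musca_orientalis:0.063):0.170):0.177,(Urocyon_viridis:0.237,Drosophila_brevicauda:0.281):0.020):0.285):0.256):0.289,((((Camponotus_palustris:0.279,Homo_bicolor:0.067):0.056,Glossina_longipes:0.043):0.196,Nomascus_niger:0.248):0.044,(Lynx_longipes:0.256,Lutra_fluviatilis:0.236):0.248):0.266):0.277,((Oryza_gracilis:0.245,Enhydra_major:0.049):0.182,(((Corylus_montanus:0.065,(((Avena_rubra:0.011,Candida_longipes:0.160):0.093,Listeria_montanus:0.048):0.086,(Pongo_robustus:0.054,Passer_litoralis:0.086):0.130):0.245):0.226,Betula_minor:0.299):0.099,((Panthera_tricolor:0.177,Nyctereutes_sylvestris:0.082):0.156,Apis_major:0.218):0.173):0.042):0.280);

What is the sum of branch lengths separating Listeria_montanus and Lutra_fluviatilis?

2.053

The path runs Listeria_montanus → … → MRCA → … → Lutra_fluviatilis; the MRCA is the root of the tree.
Branch lengths along that path: 0.048 + 0.086 + 0.245 + 0.226 + 0.099 + 0.042 + 0.280 + 0.277 + 0.266 + 0.248 + 0.236 = 2.053.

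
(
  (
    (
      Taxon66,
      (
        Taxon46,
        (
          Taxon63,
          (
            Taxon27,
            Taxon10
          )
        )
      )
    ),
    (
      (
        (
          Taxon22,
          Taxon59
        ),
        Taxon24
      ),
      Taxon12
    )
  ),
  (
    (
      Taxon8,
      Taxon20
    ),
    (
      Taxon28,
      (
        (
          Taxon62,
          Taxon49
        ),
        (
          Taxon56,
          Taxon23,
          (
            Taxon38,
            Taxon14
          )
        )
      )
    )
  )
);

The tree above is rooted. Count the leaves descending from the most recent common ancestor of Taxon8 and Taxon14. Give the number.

9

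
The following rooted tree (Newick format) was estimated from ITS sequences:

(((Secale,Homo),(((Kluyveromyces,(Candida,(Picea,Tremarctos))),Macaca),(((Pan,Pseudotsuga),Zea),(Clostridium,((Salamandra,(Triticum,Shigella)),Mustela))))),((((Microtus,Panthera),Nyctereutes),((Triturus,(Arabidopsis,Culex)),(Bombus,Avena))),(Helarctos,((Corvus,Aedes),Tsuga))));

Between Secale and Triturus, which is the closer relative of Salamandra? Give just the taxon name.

Secale

The MRCA of Salamandra and Secale subtends ((Secale,Homo),(((Kluyveromyces,(Candida,(Picea,Tremarctos))),Macaca),(((Pan,Pseudotsuga),Zea),(Clostridium,((Salamandra,(Triticum,Shigella)),Mustela))))) (15 taxa).
The MRCA of Salamandra and Triturus is the root, subtending the entire tree (27 taxa).
The first is nested inside the second, so Salamandra shares a more recent common ancestor with Secale.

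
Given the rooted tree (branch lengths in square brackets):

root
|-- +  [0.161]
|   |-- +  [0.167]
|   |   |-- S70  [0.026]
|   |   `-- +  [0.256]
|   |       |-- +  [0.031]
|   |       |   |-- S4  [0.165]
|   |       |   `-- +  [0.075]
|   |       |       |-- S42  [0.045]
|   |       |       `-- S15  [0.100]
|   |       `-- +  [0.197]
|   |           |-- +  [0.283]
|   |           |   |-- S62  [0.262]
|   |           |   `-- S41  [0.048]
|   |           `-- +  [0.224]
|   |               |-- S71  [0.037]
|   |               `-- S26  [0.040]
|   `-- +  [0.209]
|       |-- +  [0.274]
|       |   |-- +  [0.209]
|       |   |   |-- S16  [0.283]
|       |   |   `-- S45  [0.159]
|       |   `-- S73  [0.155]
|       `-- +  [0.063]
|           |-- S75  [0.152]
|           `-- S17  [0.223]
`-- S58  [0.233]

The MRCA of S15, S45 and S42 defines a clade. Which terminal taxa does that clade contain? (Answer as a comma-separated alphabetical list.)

S15, S16, S17, S26, S4, S41, S42, S45, S62, S70, S71, S73, S75

Tracing S15: it sits inside (S42,S15).
Tracing S45: it sits inside (S16,S45).
Tracing S42: it sits inside (S42,S15).
The smallest clade enclosing all 3 is ((S70,((S4,(S42,S15)),((S62,S41),(S71,S26)))),(((S16,S45),S73),(S75,S17))); the answer is its 13 terminal taxa in alphabetical order.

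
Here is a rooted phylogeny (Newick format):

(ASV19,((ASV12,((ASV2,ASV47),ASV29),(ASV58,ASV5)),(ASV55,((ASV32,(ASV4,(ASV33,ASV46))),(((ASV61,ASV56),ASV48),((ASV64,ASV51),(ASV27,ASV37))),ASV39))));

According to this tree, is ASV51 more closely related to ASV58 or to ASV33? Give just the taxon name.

The MRCA of ASV51 and ASV33 subtends ((ASV32,(ASV4,(ASV33,ASV46))),(((ASV61,ASV56),ASV48),((ASV64,ASV51),(ASV27,ASV37))),ASV39) (12 taxa).
The MRCA of ASV51 and ASV58 subtends ((ASV12,((ASV2,ASV47),ASV29),(ASV58,ASV5)),(ASV55,((ASV32,(ASV4,(ASV33,ASV46))),(((ASV61,ASV56),ASV48),((ASV64,ASV51),(ASV27,ASV37))),ASV39))) (19 taxa).
The first is nested inside the second, so ASV51 shares a more recent common ancestor with ASV33.

ASV33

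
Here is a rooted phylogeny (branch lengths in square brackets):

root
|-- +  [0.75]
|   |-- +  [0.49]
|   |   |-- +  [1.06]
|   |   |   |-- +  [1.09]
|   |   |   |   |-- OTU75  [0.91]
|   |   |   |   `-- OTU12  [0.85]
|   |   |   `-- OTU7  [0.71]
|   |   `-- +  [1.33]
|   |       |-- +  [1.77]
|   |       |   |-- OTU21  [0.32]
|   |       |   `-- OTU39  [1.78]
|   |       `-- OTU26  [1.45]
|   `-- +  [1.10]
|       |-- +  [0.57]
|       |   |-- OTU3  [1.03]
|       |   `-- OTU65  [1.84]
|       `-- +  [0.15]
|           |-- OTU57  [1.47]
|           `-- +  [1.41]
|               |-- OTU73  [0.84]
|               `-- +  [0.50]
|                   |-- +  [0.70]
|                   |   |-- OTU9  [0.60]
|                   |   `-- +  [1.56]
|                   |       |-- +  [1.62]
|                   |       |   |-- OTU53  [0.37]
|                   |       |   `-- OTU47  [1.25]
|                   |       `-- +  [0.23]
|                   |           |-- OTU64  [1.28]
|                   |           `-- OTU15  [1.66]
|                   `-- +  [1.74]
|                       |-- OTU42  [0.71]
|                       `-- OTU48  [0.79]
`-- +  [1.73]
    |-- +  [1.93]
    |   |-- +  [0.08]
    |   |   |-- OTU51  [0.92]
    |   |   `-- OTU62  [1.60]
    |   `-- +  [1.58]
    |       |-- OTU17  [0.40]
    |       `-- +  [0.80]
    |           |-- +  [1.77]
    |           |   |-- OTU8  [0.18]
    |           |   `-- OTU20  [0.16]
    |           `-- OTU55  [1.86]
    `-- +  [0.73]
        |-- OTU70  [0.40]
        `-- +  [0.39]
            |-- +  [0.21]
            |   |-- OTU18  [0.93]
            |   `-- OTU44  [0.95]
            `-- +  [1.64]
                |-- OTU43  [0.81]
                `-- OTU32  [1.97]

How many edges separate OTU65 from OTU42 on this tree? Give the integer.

7

The MRCA of OTU65 and OTU42 is the node subtending ((OTU3,OTU65),(OTU57,(OTU73,((OTU9,((OTU53,OTU47),(OTU64,OTU15))),(OTU42,OTU48))))).
From OTU65 up to that node: 2 branches. From OTU42 up to the same node: 5 branches. Total: 2 + 5 = 7.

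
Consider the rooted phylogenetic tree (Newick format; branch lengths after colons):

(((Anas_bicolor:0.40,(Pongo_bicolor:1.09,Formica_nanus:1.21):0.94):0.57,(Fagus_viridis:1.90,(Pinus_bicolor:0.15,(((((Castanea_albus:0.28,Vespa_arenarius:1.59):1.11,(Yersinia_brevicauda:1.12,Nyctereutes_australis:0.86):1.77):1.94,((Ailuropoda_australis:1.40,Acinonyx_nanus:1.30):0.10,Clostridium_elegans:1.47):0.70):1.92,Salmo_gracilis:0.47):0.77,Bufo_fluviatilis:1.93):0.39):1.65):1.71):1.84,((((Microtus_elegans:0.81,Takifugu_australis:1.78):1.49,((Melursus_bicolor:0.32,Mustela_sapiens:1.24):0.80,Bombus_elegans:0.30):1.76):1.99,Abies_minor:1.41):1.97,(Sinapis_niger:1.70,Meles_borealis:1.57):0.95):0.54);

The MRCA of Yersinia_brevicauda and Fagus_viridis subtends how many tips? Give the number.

11

The MRCA of Yersinia_brevicauda and Fagus_viridis is the node subtending (Fagus_viridis,(Pinus_bicolor,(((((Castanea_albus,Vespa_arenarius),(Yersinia_brevicauda,Nyctereutes_australis)),((Ailuropoda_australis,Acinonyx_nanus),Clostridium_elegans)),Salmo_gracilis),Bufo_fluviatilis))).
That clade contains 11 terminal taxa: Acinonyx_nanus, Ailuropoda_australis, Bufo_fluviatilis, Castanea_albus, Clostridium_elegans, Fagus_viridis, Nyctereutes_australis, Pinus_bicolor, Salmo_gracilis, Vespa_arenarius, Yersinia_brevicauda.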